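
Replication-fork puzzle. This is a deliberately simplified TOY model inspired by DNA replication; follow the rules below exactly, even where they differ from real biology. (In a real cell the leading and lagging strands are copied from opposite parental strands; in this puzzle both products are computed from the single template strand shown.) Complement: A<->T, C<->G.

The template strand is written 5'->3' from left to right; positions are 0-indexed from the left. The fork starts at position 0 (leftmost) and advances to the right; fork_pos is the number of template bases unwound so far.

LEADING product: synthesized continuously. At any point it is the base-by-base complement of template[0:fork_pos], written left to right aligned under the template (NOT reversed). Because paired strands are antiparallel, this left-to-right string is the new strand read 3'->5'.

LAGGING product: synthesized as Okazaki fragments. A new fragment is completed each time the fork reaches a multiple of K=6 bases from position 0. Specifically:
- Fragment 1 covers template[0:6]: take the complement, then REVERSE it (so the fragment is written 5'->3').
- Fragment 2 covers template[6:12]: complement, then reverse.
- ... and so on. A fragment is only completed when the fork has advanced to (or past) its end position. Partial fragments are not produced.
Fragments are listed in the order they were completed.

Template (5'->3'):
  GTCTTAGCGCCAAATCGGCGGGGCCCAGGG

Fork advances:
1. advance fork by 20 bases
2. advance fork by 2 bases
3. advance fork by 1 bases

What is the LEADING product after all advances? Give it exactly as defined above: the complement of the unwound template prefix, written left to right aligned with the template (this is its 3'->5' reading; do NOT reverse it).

Answer: CAGAATCGCGGTTTAGCCGCCCC

Derivation:
Step 1: advance 20 -> fork_pos = 0 + 20 = 20.
Step 2: advance 2 -> fork_pos = 20 + 2 = 22.
Step 3: advance 1 -> fork_pos = 22 + 1 = 23.
Unwound prefix: template[0:23] = GTCTTAGCGCCAAATCGGCGGGG
Complement it base by base (A<->T, C<->G), keeping left-to-right order:
  [0:5] GTCTT -> CAGAA
  [5:10] AGCGC -> TCGCG
  [10:15] CAAAT -> GTTTA
  [15:20] CGGCG -> GCCGC
  [20:23] GGG -> CCC
Concatenate: CAGAATCGCGGTTTAGCCGCCCC (length 23; written aligned with the template, i.e. 3'->5').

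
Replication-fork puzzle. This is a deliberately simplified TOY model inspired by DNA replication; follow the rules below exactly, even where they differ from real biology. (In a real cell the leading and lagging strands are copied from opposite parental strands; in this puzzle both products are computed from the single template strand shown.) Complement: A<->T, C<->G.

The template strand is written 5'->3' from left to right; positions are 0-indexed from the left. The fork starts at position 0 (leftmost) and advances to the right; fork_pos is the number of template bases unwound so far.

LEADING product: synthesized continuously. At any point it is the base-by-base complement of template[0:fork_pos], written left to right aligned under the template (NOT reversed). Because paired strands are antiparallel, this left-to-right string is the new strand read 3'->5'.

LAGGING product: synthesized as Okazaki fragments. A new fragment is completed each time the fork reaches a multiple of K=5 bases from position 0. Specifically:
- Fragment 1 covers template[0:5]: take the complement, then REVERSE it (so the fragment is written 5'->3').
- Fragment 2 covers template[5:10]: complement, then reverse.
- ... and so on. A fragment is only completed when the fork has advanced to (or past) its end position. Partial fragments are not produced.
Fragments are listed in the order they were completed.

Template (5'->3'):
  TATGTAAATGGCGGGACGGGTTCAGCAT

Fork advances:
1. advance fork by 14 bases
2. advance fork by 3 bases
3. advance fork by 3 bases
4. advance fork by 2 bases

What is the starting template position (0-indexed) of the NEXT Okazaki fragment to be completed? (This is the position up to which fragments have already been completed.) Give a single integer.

Answer: 20

Derivation:
Step 1: advance 14 -> fork_pos = 0 + 14 = 14. Reached multiple(s) of 5: 5, 10 -> fragments 1-2 completed (2 total).
Step 2: advance 3 -> fork_pos = 14 + 3 = 17. Reached multiple(s) of 5: 15 -> fragment 3 completed (3 total).
Step 3: advance 3 -> fork_pos = 17 + 3 = 20. Reached multiple(s) of 5: 20 -> fragment 4 completed (4 total).
Step 4: advance 2 -> fork_pos = 20 + 2 = 22. Next multiple of 5 is 25 (not reached); still 4 fragment(s).
4 fragment(s) completed, covering template[0:20] (4 x 5 = 20). The next fragment, fragment 5, covers template[20:25], so it starts at position 20.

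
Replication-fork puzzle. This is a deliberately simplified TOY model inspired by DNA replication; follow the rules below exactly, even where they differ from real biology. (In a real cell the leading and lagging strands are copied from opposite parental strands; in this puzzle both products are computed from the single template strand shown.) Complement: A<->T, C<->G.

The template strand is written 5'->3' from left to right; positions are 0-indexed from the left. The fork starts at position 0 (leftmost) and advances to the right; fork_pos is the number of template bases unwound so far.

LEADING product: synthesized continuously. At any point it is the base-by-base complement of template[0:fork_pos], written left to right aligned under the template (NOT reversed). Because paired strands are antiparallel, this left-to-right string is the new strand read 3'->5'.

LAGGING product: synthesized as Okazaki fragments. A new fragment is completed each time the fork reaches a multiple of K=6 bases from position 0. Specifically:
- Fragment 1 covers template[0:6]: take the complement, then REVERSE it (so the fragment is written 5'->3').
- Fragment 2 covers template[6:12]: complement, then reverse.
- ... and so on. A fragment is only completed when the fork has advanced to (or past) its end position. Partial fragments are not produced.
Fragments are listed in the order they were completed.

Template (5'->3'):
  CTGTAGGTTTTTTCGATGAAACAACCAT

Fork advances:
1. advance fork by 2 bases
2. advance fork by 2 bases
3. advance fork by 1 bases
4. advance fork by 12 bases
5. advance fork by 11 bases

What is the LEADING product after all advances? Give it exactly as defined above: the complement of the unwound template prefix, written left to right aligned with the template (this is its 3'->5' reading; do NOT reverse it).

Answer: GACATCCAAAAAAGCTACTTTGTTGGTA

Derivation:
Step 1: advance 2 -> fork_pos = 0 + 2 = 2.
Step 2: advance 2 -> fork_pos = 2 + 2 = 4.
Step 3: advance 1 -> fork_pos = 4 + 1 = 5.
Step 4: advance 12 -> fork_pos = 5 + 12 = 17.
Step 5: advance 11 -> fork_pos = 17 + 11 = 28.
Unwound prefix: template[0:28] = CTGTAGGTTTTTTCGATGAAACAACCAT
Complement it base by base (A<->T, C<->G), keeping left-to-right order:
  [0:5] CTGTA -> GACAT
  [5:10] GGTTT -> CCAAA
  [10:15] TTTCG -> AAAGC
  [15:20] ATGAA -> TACTT
  [20:25] ACAAC -> TGTTG
  [25:28] CAT -> GTA
Concatenate: GACATCCAAAAAAGCTACTTTGTTGGTA (length 28; written aligned with the template, i.e. 3'->5').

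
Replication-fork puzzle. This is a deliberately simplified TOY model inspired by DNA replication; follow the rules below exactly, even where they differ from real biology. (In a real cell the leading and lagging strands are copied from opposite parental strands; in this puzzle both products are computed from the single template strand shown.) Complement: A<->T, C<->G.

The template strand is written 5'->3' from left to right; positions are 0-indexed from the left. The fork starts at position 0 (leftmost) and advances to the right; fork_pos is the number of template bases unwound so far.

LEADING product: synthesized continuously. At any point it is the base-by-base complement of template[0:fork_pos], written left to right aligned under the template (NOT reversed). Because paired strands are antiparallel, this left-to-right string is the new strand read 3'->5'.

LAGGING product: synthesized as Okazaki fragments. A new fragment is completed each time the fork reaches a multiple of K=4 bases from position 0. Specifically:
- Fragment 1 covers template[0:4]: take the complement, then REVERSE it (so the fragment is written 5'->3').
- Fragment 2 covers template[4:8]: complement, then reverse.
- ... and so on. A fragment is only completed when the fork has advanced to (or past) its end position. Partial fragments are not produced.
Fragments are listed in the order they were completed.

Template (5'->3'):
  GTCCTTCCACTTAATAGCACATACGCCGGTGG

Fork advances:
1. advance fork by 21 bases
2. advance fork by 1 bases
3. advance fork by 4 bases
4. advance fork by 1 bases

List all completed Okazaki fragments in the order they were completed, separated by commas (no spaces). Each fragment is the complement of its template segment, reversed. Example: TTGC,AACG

Answer: GGAC,GGAA,AAGT,TATT,GTGC,GTAT

Derivation:
Step 1: advance 21 -> fork_pos = 0 + 21 = 21. Reached multiple(s) of 4: 4, 8, 12, 16, 20 -> fragments 1-5 completed (5 total).
Step 2: advance 1 -> fork_pos = 21 + 1 = 22. Next multiple of 4 is 24 (not reached); still 5 fragment(s).
Step 3: advance 4 -> fork_pos = 22 + 4 = 26. Reached multiple(s) of 4: 24 -> fragment 6 completed (6 total).
Step 4: advance 1 -> fork_pos = 26 + 1 = 27. Next multiple of 4 is 28 (not reached); still 6 fragment(s).
Final fork_pos = 27, so 6 fragment(s) are complete. Build each: template segment -> complement -> reverse.
Fragment 1: template[0:4] = GTCC -> complement CAGG -> reversed GGAC
Fragment 2: template[4:8] = TTCC -> complement AAGG -> reversed GGAA
Fragment 3: template[8:12] = ACTT -> complement TGAA -> reversed AAGT
Fragment 4: template[12:16] = AATA -> complement TTAT -> reversed TATT
Fragment 5: template[16:20] = GCAC -> complement CGTG -> reversed GTGC
Fragment 6: template[20:24] = ATAC -> complement TATG -> reversed GTAT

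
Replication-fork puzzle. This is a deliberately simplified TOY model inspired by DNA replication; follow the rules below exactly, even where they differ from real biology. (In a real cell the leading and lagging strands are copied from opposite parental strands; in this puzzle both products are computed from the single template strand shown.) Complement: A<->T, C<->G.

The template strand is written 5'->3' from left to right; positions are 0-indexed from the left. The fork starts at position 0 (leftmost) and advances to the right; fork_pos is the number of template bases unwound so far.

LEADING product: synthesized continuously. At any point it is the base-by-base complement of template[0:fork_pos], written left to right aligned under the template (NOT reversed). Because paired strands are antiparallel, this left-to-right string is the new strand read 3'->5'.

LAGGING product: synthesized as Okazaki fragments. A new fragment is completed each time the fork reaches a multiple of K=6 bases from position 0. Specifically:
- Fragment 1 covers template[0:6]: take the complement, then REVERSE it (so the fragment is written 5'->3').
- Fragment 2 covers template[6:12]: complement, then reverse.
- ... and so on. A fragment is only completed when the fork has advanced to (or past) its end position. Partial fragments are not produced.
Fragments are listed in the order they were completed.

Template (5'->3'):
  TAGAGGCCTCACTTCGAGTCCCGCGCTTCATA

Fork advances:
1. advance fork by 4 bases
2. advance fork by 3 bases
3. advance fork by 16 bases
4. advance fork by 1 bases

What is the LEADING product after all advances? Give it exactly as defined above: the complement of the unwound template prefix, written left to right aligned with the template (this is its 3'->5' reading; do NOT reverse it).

Step 1: advance 4 -> fork_pos = 0 + 4 = 4.
Step 2: advance 3 -> fork_pos = 4 + 3 = 7.
Step 3: advance 16 -> fork_pos = 7 + 16 = 23.
Step 4: advance 1 -> fork_pos = 23 + 1 = 24.
Unwound prefix: template[0:24] = TAGAGGCCTCACTTCGAGTCCCGC
Complement it base by base (A<->T, C<->G), keeping left-to-right order:
  [0:5] TAGAG -> ATCTC
  [5:10] GCCTC -> CGGAG
  [10:15] ACTTC -> TGAAG
  [15:20] GAGTC -> CTCAG
  [20:24] CCGC -> GGCG
Concatenate: ATCTCCGGAGTGAAGCTCAGGGCG (length 24; written aligned with the template, i.e. 3'->5').

Answer: ATCTCCGGAGTGAAGCTCAGGGCG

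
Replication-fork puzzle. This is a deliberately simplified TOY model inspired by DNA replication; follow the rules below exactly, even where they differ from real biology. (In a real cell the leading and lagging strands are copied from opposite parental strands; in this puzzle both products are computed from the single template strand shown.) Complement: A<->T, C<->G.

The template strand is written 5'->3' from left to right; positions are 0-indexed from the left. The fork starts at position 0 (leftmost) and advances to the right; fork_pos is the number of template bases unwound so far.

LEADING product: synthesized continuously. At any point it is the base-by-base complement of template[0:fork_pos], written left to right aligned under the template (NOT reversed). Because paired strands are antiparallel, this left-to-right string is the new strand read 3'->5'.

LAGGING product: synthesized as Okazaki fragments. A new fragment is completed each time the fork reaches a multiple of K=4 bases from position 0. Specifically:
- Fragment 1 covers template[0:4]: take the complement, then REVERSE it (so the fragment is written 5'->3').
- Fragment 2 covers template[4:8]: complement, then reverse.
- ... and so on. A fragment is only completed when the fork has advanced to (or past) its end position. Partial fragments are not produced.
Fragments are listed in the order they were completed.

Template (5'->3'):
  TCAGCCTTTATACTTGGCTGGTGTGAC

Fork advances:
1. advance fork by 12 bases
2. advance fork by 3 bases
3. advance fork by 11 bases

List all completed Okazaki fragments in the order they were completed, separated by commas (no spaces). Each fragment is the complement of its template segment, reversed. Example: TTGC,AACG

Step 1: advance 12 -> fork_pos = 0 + 12 = 12. Reached multiple(s) of 4: 4, 8, 12 -> fragments 1-3 completed (3 total).
Step 2: advance 3 -> fork_pos = 12 + 3 = 15. Next multiple of 4 is 16 (not reached); still 3 fragment(s).
Step 3: advance 11 -> fork_pos = 15 + 11 = 26. Reached multiple(s) of 4: 16, 20, 24 -> fragments 4-6 completed (6 total).
Final fork_pos = 26, so 6 fragment(s) are complete. Build each: template segment -> complement -> reverse.
Fragment 1: template[0:4] = TCAG -> complement AGTC -> reversed CTGA
Fragment 2: template[4:8] = CCTT -> complement GGAA -> reversed AAGG
Fragment 3: template[8:12] = TATA -> complement ATAT -> reversed TATA
Fragment 4: template[12:16] = CTTG -> complement GAAC -> reversed CAAG
Fragment 5: template[16:20] = GCTG -> complement CGAC -> reversed CAGC
Fragment 6: template[20:24] = GTGT -> complement CACA -> reversed ACAC

Answer: CTGA,AAGG,TATA,CAAG,CAGC,ACAC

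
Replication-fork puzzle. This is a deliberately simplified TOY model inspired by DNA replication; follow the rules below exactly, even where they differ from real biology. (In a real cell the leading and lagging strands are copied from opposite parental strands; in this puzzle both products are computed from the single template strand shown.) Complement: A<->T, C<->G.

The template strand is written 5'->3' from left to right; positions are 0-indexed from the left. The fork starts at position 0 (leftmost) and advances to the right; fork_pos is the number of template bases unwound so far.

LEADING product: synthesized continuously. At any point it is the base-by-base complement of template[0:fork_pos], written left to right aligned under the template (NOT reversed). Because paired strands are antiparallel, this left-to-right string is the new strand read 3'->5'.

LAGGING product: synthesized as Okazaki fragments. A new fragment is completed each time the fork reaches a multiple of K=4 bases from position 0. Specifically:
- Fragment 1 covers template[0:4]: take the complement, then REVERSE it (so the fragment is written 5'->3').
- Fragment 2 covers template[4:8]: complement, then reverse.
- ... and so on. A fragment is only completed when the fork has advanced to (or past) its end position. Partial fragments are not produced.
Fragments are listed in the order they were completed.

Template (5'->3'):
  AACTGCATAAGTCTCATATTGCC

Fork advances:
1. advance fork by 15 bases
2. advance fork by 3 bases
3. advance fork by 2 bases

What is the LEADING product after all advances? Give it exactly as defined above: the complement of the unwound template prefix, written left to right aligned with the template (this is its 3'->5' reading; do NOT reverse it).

Answer: TTGACGTATTCAGAGTATAA

Derivation:
Step 1: advance 15 -> fork_pos = 0 + 15 = 15.
Step 2: advance 3 -> fork_pos = 15 + 3 = 18.
Step 3: advance 2 -> fork_pos = 18 + 2 = 20.
Unwound prefix: template[0:20] = AACTGCATAAGTCTCATATT
Complement it base by base (A<->T, C<->G), keeping left-to-right order:
  [0:5] AACTG -> TTGAC
  [5:10] CATAA -> GTATT
  [10:15] GTCTC -> CAGAG
  [15:20] ATATT -> TATAA
Concatenate: TTGACGTATTCAGAGTATAA (length 20; written aligned with the template, i.e. 3'->5').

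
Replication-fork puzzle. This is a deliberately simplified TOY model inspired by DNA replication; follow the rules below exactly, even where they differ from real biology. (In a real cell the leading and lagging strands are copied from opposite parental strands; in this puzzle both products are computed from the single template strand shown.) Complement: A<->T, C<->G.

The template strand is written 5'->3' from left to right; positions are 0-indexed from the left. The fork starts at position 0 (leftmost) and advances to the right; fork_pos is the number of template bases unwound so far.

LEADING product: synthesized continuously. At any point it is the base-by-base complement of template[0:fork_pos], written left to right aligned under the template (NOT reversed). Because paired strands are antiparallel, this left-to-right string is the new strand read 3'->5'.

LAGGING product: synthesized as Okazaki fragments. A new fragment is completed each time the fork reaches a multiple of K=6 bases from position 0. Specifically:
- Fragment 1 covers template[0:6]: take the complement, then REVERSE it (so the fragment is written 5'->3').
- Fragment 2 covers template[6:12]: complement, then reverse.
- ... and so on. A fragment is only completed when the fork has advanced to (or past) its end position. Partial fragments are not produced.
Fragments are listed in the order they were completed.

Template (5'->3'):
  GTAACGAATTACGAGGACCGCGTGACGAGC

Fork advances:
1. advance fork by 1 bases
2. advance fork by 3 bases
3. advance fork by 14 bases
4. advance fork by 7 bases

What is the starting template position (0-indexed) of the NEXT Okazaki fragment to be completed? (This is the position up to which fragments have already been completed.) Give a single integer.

Step 1: advance 1 -> fork_pos = 0 + 1 = 1. Next multiple of 6 is 6 (not reached); still 0 fragment(s).
Step 2: advance 3 -> fork_pos = 1 + 3 = 4. Next multiple of 6 is 6 (not reached); still 0 fragment(s).
Step 3: advance 14 -> fork_pos = 4 + 14 = 18. Reached multiple(s) of 6: 6, 12, 18 -> fragments 1-3 completed (3 total).
Step 4: advance 7 -> fork_pos = 18 + 7 = 25. Reached multiple(s) of 6: 24 -> fragment 4 completed (4 total).
4 fragment(s) completed, covering template[0:24] (4 x 6 = 24). The next fragment, fragment 5, covers template[24:30], so it starts at position 24.

Answer: 24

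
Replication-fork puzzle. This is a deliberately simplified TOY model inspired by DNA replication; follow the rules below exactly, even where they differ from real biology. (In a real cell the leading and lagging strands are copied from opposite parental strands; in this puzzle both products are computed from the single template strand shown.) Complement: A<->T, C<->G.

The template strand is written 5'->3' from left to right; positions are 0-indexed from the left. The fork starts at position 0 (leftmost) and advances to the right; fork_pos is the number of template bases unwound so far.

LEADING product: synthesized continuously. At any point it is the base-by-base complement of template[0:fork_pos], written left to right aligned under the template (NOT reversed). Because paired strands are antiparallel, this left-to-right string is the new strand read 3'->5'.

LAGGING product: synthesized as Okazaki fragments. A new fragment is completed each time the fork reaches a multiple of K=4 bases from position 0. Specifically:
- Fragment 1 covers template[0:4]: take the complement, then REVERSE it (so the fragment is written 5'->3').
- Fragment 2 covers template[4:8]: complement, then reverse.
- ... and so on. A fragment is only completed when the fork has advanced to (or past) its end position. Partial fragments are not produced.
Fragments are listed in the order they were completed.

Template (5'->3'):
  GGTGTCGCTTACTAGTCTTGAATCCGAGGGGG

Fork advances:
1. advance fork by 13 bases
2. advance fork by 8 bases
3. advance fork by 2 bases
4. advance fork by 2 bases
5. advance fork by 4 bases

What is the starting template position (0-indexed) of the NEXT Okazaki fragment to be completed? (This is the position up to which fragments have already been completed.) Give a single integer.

Step 1: advance 13 -> fork_pos = 0 + 13 = 13. Reached multiple(s) of 4: 4, 8, 12 -> fragments 1-3 completed (3 total).
Step 2: advance 8 -> fork_pos = 13 + 8 = 21. Reached multiple(s) of 4: 16, 20 -> fragments 4-5 completed (5 total).
Step 3: advance 2 -> fork_pos = 21 + 2 = 23. Next multiple of 4 is 24 (not reached); still 5 fragment(s).
Step 4: advance 2 -> fork_pos = 23 + 2 = 25. Reached multiple(s) of 4: 24 -> fragment 6 completed (6 total).
Step 5: advance 4 -> fork_pos = 25 + 4 = 29. Reached multiple(s) of 4: 28 -> fragment 7 completed (7 total).
7 fragment(s) completed, covering template[0:28] (7 x 4 = 28). The next fragment, fragment 8, covers template[28:32], so it starts at position 28.

Answer: 28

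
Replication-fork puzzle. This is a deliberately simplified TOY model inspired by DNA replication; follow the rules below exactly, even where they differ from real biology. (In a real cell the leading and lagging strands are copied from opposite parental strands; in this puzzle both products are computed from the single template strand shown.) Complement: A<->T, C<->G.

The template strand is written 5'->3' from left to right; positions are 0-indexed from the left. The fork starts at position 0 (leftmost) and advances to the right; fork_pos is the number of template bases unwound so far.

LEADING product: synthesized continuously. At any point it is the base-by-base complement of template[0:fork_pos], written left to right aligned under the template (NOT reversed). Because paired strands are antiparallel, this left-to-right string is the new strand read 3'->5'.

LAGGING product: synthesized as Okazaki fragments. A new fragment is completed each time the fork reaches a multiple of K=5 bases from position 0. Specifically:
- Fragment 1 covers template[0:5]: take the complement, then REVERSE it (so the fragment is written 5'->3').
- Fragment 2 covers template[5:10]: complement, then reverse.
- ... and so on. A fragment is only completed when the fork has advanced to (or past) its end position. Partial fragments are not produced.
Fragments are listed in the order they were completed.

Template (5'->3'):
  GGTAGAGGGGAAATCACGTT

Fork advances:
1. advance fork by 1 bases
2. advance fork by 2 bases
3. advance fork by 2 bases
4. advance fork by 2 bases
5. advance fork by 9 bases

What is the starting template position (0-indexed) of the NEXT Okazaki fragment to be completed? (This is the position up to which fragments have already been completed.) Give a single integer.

Step 1: advance 1 -> fork_pos = 0 + 1 = 1. Next multiple of 5 is 5 (not reached); still 0 fragment(s).
Step 2: advance 2 -> fork_pos = 1 + 2 = 3. Next multiple of 5 is 5 (not reached); still 0 fragment(s).
Step 3: advance 2 -> fork_pos = 3 + 2 = 5. Reached multiple(s) of 5: 5 -> fragment 1 completed (1 total).
Step 4: advance 2 -> fork_pos = 5 + 2 = 7. Next multiple of 5 is 10 (not reached); still 1 fragment(s).
Step 5: advance 9 -> fork_pos = 7 + 9 = 16. Reached multiple(s) of 5: 10, 15 -> fragments 2-3 completed (3 total).
3 fragment(s) completed, covering template[0:15] (3 x 5 = 15). The next fragment, fragment 4, covers template[15:20], so it starts at position 15.

Answer: 15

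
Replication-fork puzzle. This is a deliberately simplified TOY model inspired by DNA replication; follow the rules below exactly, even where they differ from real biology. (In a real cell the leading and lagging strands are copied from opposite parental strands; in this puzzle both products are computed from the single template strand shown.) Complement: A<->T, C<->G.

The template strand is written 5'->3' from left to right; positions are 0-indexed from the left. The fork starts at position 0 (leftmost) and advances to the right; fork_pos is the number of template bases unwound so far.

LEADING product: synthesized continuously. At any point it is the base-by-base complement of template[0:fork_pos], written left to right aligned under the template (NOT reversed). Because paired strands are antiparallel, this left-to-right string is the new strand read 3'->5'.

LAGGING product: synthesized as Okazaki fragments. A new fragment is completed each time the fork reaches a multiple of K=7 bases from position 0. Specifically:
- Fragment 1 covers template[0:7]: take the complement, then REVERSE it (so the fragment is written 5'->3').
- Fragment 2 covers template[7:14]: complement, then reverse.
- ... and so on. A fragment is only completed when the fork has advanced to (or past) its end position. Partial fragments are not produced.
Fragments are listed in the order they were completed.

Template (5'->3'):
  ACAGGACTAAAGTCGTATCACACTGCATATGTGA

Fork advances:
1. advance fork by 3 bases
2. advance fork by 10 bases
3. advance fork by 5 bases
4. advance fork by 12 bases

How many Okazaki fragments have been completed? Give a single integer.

Answer: 4

Derivation:
Step 1: advance 3 -> fork_pos = 0 + 3 = 3. Next multiple of 7 is 7 (not reached); still 0 fragment(s).
Step 2: advance 10 -> fork_pos = 3 + 10 = 13. Reached multiple(s) of 7: 7 -> fragment 1 completed (1 total).
Step 3: advance 5 -> fork_pos = 13 + 5 = 18. Reached multiple(s) of 7: 14 -> fragment 2 completed (2 total).
Step 4: advance 12 -> fork_pos = 18 + 12 = 30. Reached multiple(s) of 7: 21, 28 -> fragments 3-4 completed (4 total).
Check: final fork_pos = 30; the multiples of 7 that are <= 30 are 7..28 -> 30 // 7 = 4 completed fragment(s).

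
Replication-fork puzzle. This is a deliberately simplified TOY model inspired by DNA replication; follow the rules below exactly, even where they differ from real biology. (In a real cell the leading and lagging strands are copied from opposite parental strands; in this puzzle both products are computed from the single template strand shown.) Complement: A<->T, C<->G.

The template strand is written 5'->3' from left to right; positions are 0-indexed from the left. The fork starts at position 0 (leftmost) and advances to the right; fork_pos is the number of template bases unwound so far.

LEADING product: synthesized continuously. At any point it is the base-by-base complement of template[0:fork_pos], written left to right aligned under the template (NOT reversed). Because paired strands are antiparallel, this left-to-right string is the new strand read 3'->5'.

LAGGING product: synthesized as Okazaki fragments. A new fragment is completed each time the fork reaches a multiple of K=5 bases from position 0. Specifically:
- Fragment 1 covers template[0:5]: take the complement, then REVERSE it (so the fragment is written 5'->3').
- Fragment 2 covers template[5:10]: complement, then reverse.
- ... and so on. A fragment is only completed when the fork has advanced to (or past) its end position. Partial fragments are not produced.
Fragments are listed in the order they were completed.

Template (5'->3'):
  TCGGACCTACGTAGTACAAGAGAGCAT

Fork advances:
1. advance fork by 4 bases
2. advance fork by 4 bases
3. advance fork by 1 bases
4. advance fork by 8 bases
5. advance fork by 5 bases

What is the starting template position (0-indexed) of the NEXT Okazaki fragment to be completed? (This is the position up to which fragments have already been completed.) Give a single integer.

Step 1: advance 4 -> fork_pos = 0 + 4 = 4. Next multiple of 5 is 5 (not reached); still 0 fragment(s).
Step 2: advance 4 -> fork_pos = 4 + 4 = 8. Reached multiple(s) of 5: 5 -> fragment 1 completed (1 total).
Step 3: advance 1 -> fork_pos = 8 + 1 = 9. Next multiple of 5 is 10 (not reached); still 1 fragment(s).
Step 4: advance 8 -> fork_pos = 9 + 8 = 17. Reached multiple(s) of 5: 10, 15 -> fragments 2-3 completed (3 total).
Step 5: advance 5 -> fork_pos = 17 + 5 = 22. Reached multiple(s) of 5: 20 -> fragment 4 completed (4 total).
4 fragment(s) completed, covering template[0:20] (4 x 5 = 20). The next fragment, fragment 5, covers template[20:25], so it starts at position 20.

Answer: 20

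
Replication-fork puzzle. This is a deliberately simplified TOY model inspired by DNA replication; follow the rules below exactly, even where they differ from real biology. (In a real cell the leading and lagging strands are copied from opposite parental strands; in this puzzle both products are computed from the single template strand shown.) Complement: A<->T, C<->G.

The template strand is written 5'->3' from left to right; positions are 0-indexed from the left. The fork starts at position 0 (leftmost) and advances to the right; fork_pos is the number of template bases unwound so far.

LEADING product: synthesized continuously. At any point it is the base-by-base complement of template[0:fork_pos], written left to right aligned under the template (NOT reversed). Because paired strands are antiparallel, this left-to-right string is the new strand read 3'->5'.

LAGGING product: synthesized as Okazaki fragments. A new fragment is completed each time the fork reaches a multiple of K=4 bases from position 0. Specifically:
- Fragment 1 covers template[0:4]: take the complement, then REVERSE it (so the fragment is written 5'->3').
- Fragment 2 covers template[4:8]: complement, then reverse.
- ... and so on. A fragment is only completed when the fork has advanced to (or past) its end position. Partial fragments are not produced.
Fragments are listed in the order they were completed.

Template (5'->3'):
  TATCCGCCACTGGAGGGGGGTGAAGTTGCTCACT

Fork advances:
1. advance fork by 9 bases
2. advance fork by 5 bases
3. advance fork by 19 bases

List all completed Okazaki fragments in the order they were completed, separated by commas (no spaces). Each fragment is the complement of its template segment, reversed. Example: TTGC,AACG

Step 1: advance 9 -> fork_pos = 0 + 9 = 9. Reached multiple(s) of 4: 4, 8 -> fragments 1-2 completed (2 total).
Step 2: advance 5 -> fork_pos = 9 + 5 = 14. Reached multiple(s) of 4: 12 -> fragment 3 completed (3 total).
Step 3: advance 19 -> fork_pos = 14 + 19 = 33. Reached multiple(s) of 4: 16, 20, 24, 28, 32 -> fragments 4-8 completed (8 total).
Final fork_pos = 33, so 8 fragment(s) are complete. Build each: template segment -> complement -> reverse.
Fragment 1: template[0:4] = TATC -> complement ATAG -> reversed GATA
Fragment 2: template[4:8] = CGCC -> complement GCGG -> reversed GGCG
Fragment 3: template[8:12] = ACTG -> complement TGAC -> reversed CAGT
Fragment 4: template[12:16] = GAGG -> complement CTCC -> reversed CCTC
Fragment 5: template[16:20] = GGGG -> complement CCCC -> reversed CCCC
Fragment 6: template[20:24] = TGAA -> complement ACTT -> reversed TTCA
Fragment 7: template[24:28] = GTTG -> complement CAAC -> reversed CAAC
Fragment 8: template[28:32] = CTCA -> complement GAGT -> reversed TGAG

Answer: GATA,GGCG,CAGT,CCTC,CCCC,TTCA,CAAC,TGAG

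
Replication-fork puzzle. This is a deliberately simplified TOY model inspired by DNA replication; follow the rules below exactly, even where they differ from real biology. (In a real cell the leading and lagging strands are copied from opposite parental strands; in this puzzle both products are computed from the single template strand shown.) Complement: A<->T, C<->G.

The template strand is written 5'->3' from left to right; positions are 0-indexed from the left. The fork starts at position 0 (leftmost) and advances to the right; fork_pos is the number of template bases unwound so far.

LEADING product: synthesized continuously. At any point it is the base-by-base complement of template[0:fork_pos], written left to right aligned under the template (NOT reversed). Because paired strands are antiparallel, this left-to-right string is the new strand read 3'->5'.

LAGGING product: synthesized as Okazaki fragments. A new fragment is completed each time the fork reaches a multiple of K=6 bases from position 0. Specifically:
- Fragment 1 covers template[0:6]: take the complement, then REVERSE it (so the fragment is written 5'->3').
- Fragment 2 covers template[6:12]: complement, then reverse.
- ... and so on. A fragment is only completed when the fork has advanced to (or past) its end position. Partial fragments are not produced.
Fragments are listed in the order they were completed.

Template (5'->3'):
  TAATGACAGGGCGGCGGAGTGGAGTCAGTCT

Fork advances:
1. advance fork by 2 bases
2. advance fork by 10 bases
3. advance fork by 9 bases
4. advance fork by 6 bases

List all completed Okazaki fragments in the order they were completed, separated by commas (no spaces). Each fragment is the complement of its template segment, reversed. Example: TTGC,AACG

Answer: TCATTA,GCCCTG,TCCGCC,CTCCAC

Derivation:
Step 1: advance 2 -> fork_pos = 0 + 2 = 2. Next multiple of 6 is 6 (not reached); still 0 fragment(s).
Step 2: advance 10 -> fork_pos = 2 + 10 = 12. Reached multiple(s) of 6: 6, 12 -> fragments 1-2 completed (2 total).
Step 3: advance 9 -> fork_pos = 12 + 9 = 21. Reached multiple(s) of 6: 18 -> fragment 3 completed (3 total).
Step 4: advance 6 -> fork_pos = 21 + 6 = 27. Reached multiple(s) of 6: 24 -> fragment 4 completed (4 total).
Final fork_pos = 27, so 4 fragment(s) are complete. Build each: template segment -> complement -> reverse.
Fragment 1: template[0:6] = TAATGA -> complement ATTACT -> reversed TCATTA
Fragment 2: template[6:12] = CAGGGC -> complement GTCCCG -> reversed GCCCTG
Fragment 3: template[12:18] = GGCGGA -> complement CCGCCT -> reversed TCCGCC
Fragment 4: template[18:24] = GTGGAG -> complement CACCTC -> reversed CTCCAC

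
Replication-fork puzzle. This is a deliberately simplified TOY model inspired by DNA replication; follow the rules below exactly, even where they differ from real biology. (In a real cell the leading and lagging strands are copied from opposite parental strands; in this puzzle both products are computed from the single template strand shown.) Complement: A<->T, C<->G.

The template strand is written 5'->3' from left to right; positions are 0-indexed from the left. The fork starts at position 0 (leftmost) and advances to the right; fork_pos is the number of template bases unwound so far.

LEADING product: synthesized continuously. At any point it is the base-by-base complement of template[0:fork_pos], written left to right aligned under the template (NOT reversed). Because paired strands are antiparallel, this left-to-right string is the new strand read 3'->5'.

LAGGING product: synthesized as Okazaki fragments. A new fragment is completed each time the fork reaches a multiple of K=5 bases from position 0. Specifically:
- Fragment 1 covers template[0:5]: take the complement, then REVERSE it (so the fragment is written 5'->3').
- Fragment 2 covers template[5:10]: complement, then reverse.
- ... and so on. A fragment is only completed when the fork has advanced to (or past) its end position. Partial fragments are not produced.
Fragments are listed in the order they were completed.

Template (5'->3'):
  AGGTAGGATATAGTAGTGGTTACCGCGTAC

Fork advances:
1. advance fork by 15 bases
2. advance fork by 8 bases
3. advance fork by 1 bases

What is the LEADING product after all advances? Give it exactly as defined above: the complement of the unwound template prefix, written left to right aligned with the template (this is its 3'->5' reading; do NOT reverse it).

Step 1: advance 15 -> fork_pos = 0 + 15 = 15.
Step 2: advance 8 -> fork_pos = 15 + 8 = 23.
Step 3: advance 1 -> fork_pos = 23 + 1 = 24.
Unwound prefix: template[0:24] = AGGTAGGATATAGTAGTGGTTACC
Complement it base by base (A<->T, C<->G), keeping left-to-right order:
  [0:5] AGGTA -> TCCAT
  [5:10] GGATA -> CCTAT
  [10:15] TAGTA -> ATCAT
  [15:20] GTGGT -> CACCA
  [20:24] TACC -> ATGG
Concatenate: TCCATCCTATATCATCACCAATGG (length 24; written aligned with the template, i.e. 3'->5').

Answer: TCCATCCTATATCATCACCAATGG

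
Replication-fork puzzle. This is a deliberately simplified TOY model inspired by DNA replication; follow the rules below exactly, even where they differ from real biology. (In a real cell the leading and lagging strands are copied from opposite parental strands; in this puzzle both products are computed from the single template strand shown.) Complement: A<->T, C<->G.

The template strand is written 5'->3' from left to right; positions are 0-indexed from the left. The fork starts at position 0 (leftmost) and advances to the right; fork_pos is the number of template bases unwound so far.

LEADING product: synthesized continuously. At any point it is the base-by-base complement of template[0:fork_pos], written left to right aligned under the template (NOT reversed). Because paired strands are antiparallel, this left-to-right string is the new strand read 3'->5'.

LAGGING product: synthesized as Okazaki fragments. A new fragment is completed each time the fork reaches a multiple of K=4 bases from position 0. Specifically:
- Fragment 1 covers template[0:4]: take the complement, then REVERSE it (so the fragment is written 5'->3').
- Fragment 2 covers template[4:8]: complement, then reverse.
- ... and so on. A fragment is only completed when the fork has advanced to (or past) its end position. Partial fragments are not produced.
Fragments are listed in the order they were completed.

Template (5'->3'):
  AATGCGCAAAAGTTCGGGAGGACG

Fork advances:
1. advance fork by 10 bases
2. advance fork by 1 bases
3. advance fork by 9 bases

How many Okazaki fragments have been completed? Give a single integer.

Answer: 5

Derivation:
Step 1: advance 10 -> fork_pos = 0 + 10 = 10. Reached multiple(s) of 4: 4, 8 -> fragments 1-2 completed (2 total).
Step 2: advance 1 -> fork_pos = 10 + 1 = 11. Next multiple of 4 is 12 (not reached); still 2 fragment(s).
Step 3: advance 9 -> fork_pos = 11 + 9 = 20. Reached multiple(s) of 4: 12, 16, 20 -> fragments 3-5 completed (5 total).
Check: final fork_pos = 20; the multiples of 4 that are <= 20 are 4..20 -> 20 // 4 = 5 completed fragment(s).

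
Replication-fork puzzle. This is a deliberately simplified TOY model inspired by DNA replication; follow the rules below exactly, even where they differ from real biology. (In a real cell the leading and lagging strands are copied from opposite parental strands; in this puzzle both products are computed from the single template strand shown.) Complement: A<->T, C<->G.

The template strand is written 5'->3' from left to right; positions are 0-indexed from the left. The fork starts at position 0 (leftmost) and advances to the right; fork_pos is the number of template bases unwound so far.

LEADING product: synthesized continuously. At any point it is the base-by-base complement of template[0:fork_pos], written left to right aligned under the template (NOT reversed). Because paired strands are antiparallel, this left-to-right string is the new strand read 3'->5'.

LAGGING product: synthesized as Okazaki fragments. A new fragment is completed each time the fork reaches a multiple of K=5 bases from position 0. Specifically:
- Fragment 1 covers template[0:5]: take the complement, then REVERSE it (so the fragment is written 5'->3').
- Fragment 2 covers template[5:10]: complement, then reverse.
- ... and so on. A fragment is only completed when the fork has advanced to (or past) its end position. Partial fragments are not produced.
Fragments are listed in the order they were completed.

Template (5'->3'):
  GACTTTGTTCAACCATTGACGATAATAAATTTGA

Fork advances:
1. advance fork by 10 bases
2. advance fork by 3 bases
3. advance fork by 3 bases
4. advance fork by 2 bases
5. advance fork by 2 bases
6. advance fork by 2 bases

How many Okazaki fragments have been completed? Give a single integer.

Answer: 4

Derivation:
Step 1: advance 10 -> fork_pos = 0 + 10 = 10. Reached multiple(s) of 5: 5, 10 -> fragments 1-2 completed (2 total).
Step 2: advance 3 -> fork_pos = 10 + 3 = 13. Next multiple of 5 is 15 (not reached); still 2 fragment(s).
Step 3: advance 3 -> fork_pos = 13 + 3 = 16. Reached multiple(s) of 5: 15 -> fragment 3 completed (3 total).
Step 4: advance 2 -> fork_pos = 16 + 2 = 18. Next multiple of 5 is 20 (not reached); still 3 fragment(s).
Step 5: advance 2 -> fork_pos = 18 + 2 = 20. Reached multiple(s) of 5: 20 -> fragment 4 completed (4 total).
Step 6: advance 2 -> fork_pos = 20 + 2 = 22. Next multiple of 5 is 25 (not reached); still 4 fragment(s).
Check: final fork_pos = 22; the multiples of 5 that are <= 22 are 5..20 -> 22 // 5 = 4 completed fragment(s).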